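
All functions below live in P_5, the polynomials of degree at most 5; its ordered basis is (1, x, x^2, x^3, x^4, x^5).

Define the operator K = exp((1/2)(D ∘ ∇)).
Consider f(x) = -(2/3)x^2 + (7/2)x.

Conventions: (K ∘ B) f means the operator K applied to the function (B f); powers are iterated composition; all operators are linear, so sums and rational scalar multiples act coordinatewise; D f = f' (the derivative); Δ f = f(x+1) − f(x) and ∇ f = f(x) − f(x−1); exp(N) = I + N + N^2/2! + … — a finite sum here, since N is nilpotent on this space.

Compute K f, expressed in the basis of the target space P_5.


order-1 term: -2/3
the series for exp((1/2)(D ∘ ∇)) f terminates at order 1
exp((1/2)(D ∘ ∇)) f = -(2/3)x^2 + (7/2)x - 2/3

the image equals g(x) = -(2/3)x^2 + (7/2)x - 2/3


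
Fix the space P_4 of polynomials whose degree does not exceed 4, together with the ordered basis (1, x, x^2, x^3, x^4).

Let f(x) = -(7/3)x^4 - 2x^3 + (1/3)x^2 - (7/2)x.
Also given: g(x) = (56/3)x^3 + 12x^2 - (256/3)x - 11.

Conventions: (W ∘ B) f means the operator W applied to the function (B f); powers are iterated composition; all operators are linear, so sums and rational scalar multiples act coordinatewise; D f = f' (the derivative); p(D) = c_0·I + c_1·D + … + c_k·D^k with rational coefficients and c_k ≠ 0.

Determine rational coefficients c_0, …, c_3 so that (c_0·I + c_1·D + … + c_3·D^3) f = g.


p(D) = -2·D + (3/2)·D^3, i.e. c_0 = 0, c_1 = -2, c_2 = 0, c_3 = 3/2

D^0 f = -(7/3)x^4 - 2x^3 + (1/3)x^2 - (7/2)x
D^1 f = -(28/3)x^3 - 6x^2 + (2/3)x - 7/2
D^2 f = -28x^2 - 12x + 2/3
D^3 f = -56x - 12
matching coefficients of g against c_0 f + c_1 Df + … from the top degree down determines the c_i
solution: c_0 = 0, c_1 = -2, c_2 = 0, c_3 = 3/2


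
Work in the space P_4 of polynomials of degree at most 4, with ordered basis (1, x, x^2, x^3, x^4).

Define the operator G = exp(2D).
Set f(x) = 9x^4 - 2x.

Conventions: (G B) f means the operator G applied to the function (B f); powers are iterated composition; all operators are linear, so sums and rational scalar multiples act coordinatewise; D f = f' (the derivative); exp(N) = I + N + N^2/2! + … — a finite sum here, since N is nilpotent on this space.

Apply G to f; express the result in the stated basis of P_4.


g(x) = 9x^4 + 72x^3 + 216x^2 + 286x + 140

order-1 term: 72x^3 - 4
order-2 term: 216x^2
order-3 term: 288x
order-4 term: 144
the series for exp(2D) f terminates at order 4
exp(2D) f = 9x^4 + 72x^3 + 216x^2 + 286x + 140


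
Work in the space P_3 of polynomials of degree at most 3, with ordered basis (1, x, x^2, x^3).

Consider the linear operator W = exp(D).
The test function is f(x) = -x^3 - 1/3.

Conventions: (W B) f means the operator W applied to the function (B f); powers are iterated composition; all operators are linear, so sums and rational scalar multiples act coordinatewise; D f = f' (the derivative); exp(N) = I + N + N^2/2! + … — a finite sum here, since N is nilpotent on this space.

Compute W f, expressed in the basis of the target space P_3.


order-1 term: -3x^2
order-2 term: -3x
order-3 term: -1
the series for exp(D) f terminates at order 3
exp(D) f = -x^3 - 3x^2 - 3x - 4/3

the image equals g(x) = -x^3 - 3x^2 - 3x - 4/3


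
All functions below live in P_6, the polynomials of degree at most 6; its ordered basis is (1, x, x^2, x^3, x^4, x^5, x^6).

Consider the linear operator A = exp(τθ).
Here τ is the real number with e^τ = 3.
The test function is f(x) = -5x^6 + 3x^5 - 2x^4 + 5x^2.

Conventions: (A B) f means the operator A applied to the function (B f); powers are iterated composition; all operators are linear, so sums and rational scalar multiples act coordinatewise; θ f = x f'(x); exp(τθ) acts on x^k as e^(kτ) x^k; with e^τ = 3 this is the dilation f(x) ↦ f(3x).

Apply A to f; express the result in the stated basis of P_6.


exp(τθ) x^k = e^(kτ) x^k; with e^τ = 3 this sends x^k to 3^k x^k
x^2 ↦ 9 x^2
x^4 ↦ 81 x^4
x^5 ↦ 243 x^5
x^6 ↦ 729 x^6
applying this coordinatewise to f: exp(τθ) f = -3645x^6 + 729x^5 - 162x^4 + 45x^2

g(x) = -3645x^6 + 729x^5 - 162x^4 + 45x^2


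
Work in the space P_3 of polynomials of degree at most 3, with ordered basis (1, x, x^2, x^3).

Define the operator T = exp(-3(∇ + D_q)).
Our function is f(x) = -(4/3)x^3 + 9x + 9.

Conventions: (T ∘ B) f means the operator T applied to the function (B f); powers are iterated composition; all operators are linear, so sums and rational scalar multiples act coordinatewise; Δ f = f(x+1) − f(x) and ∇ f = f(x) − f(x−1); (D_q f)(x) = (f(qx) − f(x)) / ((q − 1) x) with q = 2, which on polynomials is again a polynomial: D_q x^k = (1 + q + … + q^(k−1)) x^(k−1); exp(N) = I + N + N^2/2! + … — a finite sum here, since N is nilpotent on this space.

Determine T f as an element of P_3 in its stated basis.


order-1 term: 40x^2 - 12x - 50
order-2 term: -300x + 96
order-3 term: 600
the series for exp(-3(∇ + D_q)) f terminates at order 3
exp(-3(∇ + D_q)) f = -(4/3)x^3 + 40x^2 - 303x + 655

the result is g(x) = -(4/3)x^3 + 40x^2 - 303x + 655


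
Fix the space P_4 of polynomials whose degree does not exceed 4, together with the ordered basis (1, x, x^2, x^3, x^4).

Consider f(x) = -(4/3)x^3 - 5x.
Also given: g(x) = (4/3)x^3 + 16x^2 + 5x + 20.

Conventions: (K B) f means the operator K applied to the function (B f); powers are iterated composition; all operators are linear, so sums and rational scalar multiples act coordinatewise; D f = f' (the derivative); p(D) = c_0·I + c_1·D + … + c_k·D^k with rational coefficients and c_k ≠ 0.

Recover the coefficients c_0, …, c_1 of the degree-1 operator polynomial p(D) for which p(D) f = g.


c_0 = -1, c_1 = -4

D^0 f = -(4/3)x^3 - 5x
D^1 f = -4x^2 - 5
matching coefficients of g against c_0 f + c_1 Df + … from the top degree down determines the c_i
solution: c_0 = -1, c_1 = -4


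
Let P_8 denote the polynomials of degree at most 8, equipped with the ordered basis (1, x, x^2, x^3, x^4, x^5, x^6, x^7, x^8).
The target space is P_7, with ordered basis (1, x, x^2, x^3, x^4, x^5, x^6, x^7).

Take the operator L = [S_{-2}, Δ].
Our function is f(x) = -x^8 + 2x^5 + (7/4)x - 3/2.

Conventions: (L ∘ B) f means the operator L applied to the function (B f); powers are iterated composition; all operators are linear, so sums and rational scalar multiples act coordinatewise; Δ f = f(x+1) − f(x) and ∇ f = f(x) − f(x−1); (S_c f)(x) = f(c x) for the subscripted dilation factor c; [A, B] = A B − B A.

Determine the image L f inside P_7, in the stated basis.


Δ f = -8x^7 - 28x^6 - 56x^5 - 60x^4 - 36x^3 - 8x^2 + 2x + 11/4
S_{-2} Δ f = 1024x^7 - 1792x^6 + 1792x^5 - 960x^4 + 288x^3 - 32x^2 - 4x + 11/4
S_{-2} f = -256x^8 - 64x^5 - (7/2)x - 3/2
Δ S_{-2} f = -2048x^7 - 7168x^6 - 14336x^5 - 18240x^4 - 14976x^3 - 7808x^2 - 2368x - 647/2
[S_{-2}, Δ] f = 3072x^7 + 5376x^6 + 16128x^5 + 17280x^4 + 15264x^3 + 7776x^2 + 2364x + 1305/4

the result is g(x) = 3072x^7 + 5376x^6 + 16128x^5 + 17280x^4 + 15264x^3 + 7776x^2 + 2364x + 1305/4


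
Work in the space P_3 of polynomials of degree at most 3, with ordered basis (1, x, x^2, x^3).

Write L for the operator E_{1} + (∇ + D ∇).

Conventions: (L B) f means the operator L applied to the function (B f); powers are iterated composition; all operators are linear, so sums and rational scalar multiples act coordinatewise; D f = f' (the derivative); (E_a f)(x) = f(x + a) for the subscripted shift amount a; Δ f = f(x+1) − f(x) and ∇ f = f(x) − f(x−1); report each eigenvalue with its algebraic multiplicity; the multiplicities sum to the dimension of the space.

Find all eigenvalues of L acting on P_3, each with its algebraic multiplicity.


λ = 1 (multiplicity 4)

image of 1: 1
image of x: x + 2
image of x^2: x^2 + 4x + 2
image of x^3: x^3 + 6x^2 + 6x - 1
the matrix is upper triangular; its diagonal is (1, 1, 1, 1)
for a triangular matrix the eigenvalues are the diagonal entries, with algebraic multiplicity their repetition count


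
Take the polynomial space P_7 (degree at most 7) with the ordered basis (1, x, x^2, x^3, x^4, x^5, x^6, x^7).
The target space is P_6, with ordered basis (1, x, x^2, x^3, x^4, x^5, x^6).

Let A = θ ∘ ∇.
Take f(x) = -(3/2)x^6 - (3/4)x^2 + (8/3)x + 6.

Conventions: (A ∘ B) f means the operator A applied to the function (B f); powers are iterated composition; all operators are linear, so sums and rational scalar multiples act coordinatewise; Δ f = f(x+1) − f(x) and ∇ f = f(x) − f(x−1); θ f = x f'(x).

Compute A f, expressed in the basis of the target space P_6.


∇ f = -9x^5 + (45/2)x^4 - 30x^3 + (45/2)x^2 - (21/2)x + 59/12
θ ∇ f = -45x^5 + 90x^4 - 90x^3 + 45x^2 - (21/2)x

the image equals g(x) = -45x^5 + 90x^4 - 90x^3 + 45x^2 - (21/2)x


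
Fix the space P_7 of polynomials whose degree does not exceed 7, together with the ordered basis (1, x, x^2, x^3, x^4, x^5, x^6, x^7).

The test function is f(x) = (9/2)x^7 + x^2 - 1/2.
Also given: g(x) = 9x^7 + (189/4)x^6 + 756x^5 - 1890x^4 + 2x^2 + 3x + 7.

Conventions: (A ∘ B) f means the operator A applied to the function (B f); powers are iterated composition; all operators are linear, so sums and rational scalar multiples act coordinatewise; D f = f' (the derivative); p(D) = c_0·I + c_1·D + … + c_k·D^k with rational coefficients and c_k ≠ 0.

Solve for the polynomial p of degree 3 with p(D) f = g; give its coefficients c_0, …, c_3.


D^0 f = (9/2)x^7 + x^2 - 1/2
D^1 f = (63/2)x^6 + 2x
D^2 f = 189x^5 + 2
D^3 f = 945x^4
matching coefficients of g against c_0 f + c_1 Df + … from the top degree down determines the c_i
solution: c_0 = 2, c_1 = 3/2, c_2 = 4, c_3 = -2

p(D) = 2·I + (3/2)·D + 4·D^2 − 2·D^3, i.e. c_0 = 2, c_1 = 3/2, c_2 = 4, c_3 = -2


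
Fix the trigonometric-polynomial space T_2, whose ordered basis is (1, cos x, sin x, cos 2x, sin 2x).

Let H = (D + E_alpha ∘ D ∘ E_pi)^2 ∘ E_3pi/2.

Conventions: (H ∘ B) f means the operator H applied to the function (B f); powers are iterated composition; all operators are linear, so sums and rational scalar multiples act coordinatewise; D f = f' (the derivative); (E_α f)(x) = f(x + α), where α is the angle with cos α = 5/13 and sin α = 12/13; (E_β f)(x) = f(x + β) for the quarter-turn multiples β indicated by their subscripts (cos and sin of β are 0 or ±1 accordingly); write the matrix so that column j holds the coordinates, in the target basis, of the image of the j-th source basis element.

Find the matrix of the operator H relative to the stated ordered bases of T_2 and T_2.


the matrix is [[0, 0, 0, 0, 0]; [0, 192/169, -80/169, 0, 0]; [0, 80/169, 192/169, 0, 0]; [0, 0, 0, -47600/28561, 48000/28561]; [0, 0, 0, -48000/28561, -47600/28561]] (rows listed top to bottom)

image of 1: 0
image of cos x: (192/169)cos x + (80/169)sin x
image of sin x: -(80/169)cos x + (192/169)sin x
image of cos 2x: -(47600/28561)cos 2x - (48000/28561)sin 2x
image of sin 2x: (48000/28561)cos 2x - (47600/28561)sin 2x
each image's coordinates form column j of the matrix


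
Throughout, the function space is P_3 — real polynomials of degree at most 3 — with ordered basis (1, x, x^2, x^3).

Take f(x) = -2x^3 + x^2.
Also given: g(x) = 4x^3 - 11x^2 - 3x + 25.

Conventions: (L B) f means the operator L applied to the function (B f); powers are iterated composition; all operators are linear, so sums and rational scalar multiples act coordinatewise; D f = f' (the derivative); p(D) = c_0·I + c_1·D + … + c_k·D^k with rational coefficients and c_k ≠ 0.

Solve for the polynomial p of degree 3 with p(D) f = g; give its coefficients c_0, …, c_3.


c_0 = -2, c_1 = 3/2, c_2 = 1/2, c_3 = -2

D^0 f = -2x^3 + x^2
D^1 f = -6x^2 + 2x
D^2 f = -12x + 2
D^3 f = -12
matching coefficients of g against c_0 f + c_1 Df + … from the top degree down determines the c_i
solution: c_0 = -2, c_1 = 3/2, c_2 = 1/2, c_3 = -2


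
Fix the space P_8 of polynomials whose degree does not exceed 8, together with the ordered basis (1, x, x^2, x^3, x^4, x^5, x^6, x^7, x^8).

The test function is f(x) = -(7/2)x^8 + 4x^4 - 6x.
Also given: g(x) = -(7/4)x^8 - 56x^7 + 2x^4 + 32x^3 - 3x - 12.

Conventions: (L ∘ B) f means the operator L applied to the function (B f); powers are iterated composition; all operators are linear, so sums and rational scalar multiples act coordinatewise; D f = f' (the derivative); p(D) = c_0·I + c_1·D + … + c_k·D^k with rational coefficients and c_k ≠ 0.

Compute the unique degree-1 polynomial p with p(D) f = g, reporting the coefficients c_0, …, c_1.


p(D) = (1/2)·I + 2·D, i.e. c_0 = 1/2, c_1 = 2

D^0 f = -(7/2)x^8 + 4x^4 - 6x
D^1 f = -28x^7 + 16x^3 - 6
matching coefficients of g against c_0 f + c_1 Df + … from the top degree down determines the c_i
solution: c_0 = 1/2, c_1 = 2


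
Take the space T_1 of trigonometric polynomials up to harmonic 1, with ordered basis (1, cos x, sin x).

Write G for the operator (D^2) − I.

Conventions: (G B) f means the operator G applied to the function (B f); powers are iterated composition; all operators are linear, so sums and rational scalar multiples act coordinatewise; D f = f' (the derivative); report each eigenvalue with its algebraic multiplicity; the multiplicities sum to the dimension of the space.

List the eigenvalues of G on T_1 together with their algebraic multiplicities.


image of 1: -1
image of cos x: -2cos x
image of sin x: -2sin x
the matrix is diagonal; its diagonal is (-1, -2, -2)
for a triangular matrix the eigenvalues are the diagonal entries, with algebraic multiplicity their repetition count

λ = -2 (multiplicity 2), λ = -1 (multiplicity 1)


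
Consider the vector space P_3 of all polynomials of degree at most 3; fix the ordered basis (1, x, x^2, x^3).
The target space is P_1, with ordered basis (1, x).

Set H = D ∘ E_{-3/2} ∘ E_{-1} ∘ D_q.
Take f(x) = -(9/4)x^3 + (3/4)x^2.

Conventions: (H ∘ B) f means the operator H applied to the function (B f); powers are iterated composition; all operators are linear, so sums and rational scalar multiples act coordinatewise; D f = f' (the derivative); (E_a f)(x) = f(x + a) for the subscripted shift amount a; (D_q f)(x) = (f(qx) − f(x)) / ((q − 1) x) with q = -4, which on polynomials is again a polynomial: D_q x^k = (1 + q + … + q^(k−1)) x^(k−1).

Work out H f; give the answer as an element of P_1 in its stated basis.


D_q f = -(117/4)x^2 - (9/4)x
E_{-1} D_q f = -(117/4)x^2 + (225/4)x - 27
E_{-3/2} E_{-1} D_q f = -(117/4)x^2 + 144x - 2835/16
D E_{-3/2} E_{-1} D_q f = -(117/2)x + 144

the result is g(x) = -(117/2)x + 144


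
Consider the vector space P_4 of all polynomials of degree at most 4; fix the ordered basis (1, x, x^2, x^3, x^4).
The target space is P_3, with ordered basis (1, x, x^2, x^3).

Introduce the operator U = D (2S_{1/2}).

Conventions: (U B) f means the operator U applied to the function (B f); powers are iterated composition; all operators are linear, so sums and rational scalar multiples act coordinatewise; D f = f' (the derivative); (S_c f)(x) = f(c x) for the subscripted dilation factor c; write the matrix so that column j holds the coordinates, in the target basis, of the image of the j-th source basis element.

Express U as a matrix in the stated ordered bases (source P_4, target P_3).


image of 1: 0
image of x: 1
image of x^2: x
image of x^3: (3/4)x^2
image of x^4: (1/2)x^3
each image's coordinates form column j of the matrix

the matrix is [[0, 1, 0, 0, 0]; [0, 0, 1, 0, 0]; [0, 0, 0, 3/4, 0]; [0, 0, 0, 0, 1/2]] (rows listed top to bottom)


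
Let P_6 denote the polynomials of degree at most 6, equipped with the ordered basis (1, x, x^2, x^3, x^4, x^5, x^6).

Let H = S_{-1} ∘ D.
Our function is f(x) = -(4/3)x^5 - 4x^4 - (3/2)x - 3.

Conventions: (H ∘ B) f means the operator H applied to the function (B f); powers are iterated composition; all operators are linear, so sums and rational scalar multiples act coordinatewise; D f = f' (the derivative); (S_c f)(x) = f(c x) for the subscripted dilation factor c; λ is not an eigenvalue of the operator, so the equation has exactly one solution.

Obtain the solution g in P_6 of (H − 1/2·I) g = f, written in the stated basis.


g(x) = (8/3)x^5 + (104/3)x^4 - (832/3)x^3 - 1664x^2 + 6659x + 13324

write g with unknown coordinates in the stated basis and equate coefficients in (H − 1/2·I) g = f
solving from the highest basis element down gives g = (8/3)x^5 + (104/3)x^4 - (832/3)x^3 - 1664x^2 + 6659x + 13324
check: H g = (40/3)x^4 - (416/3)x^3 - 832x^2 + 3328x + 6659
so H g − 1/2·g = -(4/3)x^5 - 4x^4 - (3/2)x - 3 = f ✓


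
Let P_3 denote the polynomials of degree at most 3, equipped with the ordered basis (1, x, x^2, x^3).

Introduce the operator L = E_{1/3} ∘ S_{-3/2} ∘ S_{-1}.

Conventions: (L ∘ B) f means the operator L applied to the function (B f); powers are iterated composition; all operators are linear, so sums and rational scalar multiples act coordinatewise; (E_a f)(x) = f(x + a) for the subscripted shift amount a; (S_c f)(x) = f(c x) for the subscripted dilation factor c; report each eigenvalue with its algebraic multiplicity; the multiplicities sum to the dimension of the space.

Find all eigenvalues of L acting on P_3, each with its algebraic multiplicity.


image of 1: 1
image of x: (3/2)x + 1/2
image of x^2: (9/4)x^2 + (3/2)x + 1/4
image of x^3: (27/8)x^3 + (27/8)x^2 + (9/8)x + 1/8
the matrix is upper triangular; its diagonal is (1, 3/2, 9/4, 27/8)
for a triangular matrix the eigenvalues are the diagonal entries, with algebraic multiplicity their repetition count

λ = 1 (multiplicity 1), λ = 3/2 (multiplicity 1), λ = 9/4 (multiplicity 1), λ = 27/8 (multiplicity 1)


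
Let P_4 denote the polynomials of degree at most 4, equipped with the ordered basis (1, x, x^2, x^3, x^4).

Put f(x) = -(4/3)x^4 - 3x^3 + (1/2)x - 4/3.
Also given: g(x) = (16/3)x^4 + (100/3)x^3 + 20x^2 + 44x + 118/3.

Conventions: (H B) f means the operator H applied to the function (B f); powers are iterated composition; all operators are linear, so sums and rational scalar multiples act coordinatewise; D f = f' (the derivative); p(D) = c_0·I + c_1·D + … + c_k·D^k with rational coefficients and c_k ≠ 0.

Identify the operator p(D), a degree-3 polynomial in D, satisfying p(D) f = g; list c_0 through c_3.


p(D) = -4·I − 4·D + D^2 − 2·D^3, i.e. c_0 = -4, c_1 = -4, c_2 = 1, c_3 = -2

D^0 f = -(4/3)x^4 - 3x^3 + (1/2)x - 4/3
D^1 f = -(16/3)x^3 - 9x^2 + 1/2
D^2 f = -16x^2 - 18x
D^3 f = -32x - 18
matching coefficients of g against c_0 f + c_1 Df + … from the top degree down determines the c_i
solution: c_0 = -4, c_1 = -4, c_2 = 1, c_3 = -2


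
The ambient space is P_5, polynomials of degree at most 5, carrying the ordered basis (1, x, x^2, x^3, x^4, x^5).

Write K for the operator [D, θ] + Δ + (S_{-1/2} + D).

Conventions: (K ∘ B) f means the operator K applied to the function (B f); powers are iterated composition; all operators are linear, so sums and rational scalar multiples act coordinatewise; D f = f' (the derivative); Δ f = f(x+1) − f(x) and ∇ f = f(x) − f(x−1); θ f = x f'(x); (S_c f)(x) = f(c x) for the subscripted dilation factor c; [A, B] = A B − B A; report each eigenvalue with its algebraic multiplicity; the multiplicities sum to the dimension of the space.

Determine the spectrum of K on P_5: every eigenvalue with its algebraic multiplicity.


λ = -1/2 (multiplicity 1), λ = -1/8 (multiplicity 1), λ = -1/32 (multiplicity 1), λ = 1/16 (multiplicity 1), λ = 1/4 (multiplicity 1), λ = 1 (multiplicity 1)

image of 1: 1
image of x: -(1/2)x + 3
image of x^2: (1/4)x^2 + 6x + 1
image of x^3: -(1/8)x^3 + 9x^2 + 3x + 1
image of x^4: (1/16)x^4 + 12x^3 + 6x^2 + 4x + 1
image of x^5: -(1/32)x^5 + 15x^4 + 10x^3 + 10x^2 + 5x + 1
the matrix is upper triangular; its diagonal is (1, -1/2, 1/4, -1/8, 1/16, -1/32)
for a triangular matrix the eigenvalues are the diagonal entries, with algebraic multiplicity their repetition count


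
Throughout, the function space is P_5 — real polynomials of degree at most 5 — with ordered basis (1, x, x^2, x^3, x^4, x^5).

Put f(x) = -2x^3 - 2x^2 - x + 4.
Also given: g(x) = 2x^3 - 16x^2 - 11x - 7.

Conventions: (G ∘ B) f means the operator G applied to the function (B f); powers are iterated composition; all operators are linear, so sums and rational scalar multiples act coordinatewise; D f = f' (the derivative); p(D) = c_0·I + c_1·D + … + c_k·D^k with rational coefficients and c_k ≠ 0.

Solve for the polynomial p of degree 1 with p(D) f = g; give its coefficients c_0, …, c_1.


D^0 f = -2x^3 - 2x^2 - x + 4
D^1 f = -6x^2 - 4x - 1
matching coefficients of g against c_0 f + c_1 Df + … from the top degree down determines the c_i
solution: c_0 = -1, c_1 = 3

c_0 = -1, c_1 = 3


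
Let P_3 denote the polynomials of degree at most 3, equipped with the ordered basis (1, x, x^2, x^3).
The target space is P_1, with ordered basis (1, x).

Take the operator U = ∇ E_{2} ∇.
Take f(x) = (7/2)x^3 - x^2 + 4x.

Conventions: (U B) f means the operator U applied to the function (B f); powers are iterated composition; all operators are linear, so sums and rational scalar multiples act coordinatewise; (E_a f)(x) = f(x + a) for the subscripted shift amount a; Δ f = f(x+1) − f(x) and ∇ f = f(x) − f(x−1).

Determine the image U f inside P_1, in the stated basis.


∇ f = (21/2)x^2 - (25/2)x + 17/2
E_{2} ∇ f = (21/2)x^2 + (59/2)x + 51/2
∇ (E_{2} ∇) f = 21x + 19

the image equals g(x) = 21x + 19


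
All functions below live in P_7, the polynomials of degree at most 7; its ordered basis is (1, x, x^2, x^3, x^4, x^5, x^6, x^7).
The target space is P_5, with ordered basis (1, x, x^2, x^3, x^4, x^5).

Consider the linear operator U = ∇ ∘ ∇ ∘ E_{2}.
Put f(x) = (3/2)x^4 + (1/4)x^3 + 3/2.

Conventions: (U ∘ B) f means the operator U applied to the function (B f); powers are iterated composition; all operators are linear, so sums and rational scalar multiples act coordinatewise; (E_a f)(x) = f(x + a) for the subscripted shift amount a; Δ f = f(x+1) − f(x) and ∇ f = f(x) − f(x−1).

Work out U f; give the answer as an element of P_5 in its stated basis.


E_{2} f = (3/2)x^4 + (49/4)x^3 + (75/2)x^2 + 51x + 55/2
∇ E_{2} f = 6x^3 + (111/4)x^2 + (177/4)x + 97/4
∇ (∇ ∘ E_{2}) f = 18x^2 + (75/2)x + 45/2

the image equals g(x) = 18x^2 + (75/2)x + 45/2


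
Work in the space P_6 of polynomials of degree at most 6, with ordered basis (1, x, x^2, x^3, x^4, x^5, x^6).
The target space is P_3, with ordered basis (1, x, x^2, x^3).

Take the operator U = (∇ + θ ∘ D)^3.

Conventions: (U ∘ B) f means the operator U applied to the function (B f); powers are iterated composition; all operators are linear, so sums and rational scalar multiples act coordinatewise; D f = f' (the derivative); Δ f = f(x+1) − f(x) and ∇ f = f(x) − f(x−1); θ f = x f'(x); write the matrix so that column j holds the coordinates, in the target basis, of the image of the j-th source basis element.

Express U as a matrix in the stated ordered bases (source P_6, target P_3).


image of 1: 0
image of x: 0
image of x^2: 0
image of x^3: 36
image of x^4: 576x - 216
image of x^5: 3600x^2 - 2160x + 810
image of x^6: 14400x^3 - 10800x^2 + 7920x - 2490
each image's coordinates form column j of the matrix

the matrix is [[0, 0, 0, 36, -216, 810, -2490]; [0, 0, 0, 0, 576, -2160, 7920]; [0, 0, 0, 0, 0, 3600, -10800]; [0, 0, 0, 0, 0, 0, 14400]] (rows listed top to bottom)


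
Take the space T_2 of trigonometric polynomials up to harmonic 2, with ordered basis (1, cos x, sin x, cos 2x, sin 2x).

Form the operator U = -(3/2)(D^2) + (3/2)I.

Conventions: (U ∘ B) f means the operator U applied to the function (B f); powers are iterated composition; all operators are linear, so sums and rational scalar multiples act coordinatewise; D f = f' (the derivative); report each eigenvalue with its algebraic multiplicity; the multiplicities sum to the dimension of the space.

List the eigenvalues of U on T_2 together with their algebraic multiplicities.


image of 1: 3/2
image of cos x: 3cos x
image of sin x: 3sin x
image of cos 2x: (15/2)cos 2x
image of sin 2x: (15/2)sin 2x
the matrix is diagonal; its diagonal is (3/2, 3, 3, 15/2, 15/2)
for a triangular matrix the eigenvalues are the diagonal entries, with algebraic multiplicity their repetition count

λ = 3/2 (multiplicity 1), λ = 3 (multiplicity 2), λ = 15/2 (multiplicity 2)


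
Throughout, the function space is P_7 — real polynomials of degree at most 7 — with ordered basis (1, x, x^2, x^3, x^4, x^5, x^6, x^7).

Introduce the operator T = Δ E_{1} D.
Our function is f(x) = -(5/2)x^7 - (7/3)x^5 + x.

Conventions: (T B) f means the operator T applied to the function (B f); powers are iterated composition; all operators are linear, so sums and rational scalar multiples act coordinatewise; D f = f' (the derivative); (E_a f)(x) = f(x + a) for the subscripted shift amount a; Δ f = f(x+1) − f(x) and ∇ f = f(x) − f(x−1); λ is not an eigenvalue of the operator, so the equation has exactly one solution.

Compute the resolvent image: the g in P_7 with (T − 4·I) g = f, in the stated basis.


write g with unknown coordinates in the stated basis and equate coefficients in (T − 4·I) g = f
solving from the highest basis element down gives g = (5/8)x^7 + (343/48)x^5 + (1575/32)x^4 + (9065/48)x^3 + (17745/32)x^2 + (28309/24)x + 79975/64
check: T g = (105/4)x^5 + (1575/8)x^4 + (9065/12)x^3 + (17745/8)x^2 + (28315/6)x + 79975/16
so T g − 4·g = -(5/2)x^7 - (7/3)x^5 + x = f ✓

the image equals g(x) = (5/8)x^7 + (343/48)x^5 + (1575/32)x^4 + (9065/48)x^3 + (17745/32)x^2 + (28309/24)x + 79975/64


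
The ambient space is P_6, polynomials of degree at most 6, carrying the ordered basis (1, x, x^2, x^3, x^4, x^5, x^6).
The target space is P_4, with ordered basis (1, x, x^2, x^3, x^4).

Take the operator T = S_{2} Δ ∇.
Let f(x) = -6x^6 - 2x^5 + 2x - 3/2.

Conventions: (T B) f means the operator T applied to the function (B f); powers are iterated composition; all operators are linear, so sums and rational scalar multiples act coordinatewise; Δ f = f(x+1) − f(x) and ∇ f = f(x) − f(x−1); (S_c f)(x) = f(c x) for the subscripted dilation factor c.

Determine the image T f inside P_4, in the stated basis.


the image equals g(x) = -2880x^4 - 320x^3 - 720x^2 - 40x - 12

∇ f = -36x^5 + 80x^4 - 100x^3 + 70x^2 - 26x + 6
Δ ∇ f = -180x^4 - 40x^3 - 180x^2 - 20x - 12
S_{2} Δ ∇ f = -2880x^4 - 320x^3 - 720x^2 - 40x - 12


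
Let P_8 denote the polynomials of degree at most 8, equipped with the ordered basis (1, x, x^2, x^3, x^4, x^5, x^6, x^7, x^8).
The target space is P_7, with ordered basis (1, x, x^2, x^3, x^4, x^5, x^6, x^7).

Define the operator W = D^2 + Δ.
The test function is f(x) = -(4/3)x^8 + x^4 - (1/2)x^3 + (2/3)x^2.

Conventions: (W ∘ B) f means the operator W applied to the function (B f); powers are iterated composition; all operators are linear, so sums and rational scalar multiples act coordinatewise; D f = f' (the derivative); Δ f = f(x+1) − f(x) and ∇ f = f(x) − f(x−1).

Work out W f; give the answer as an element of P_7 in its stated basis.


D f = -(32/3)x^7 + 4x^3 - (3/2)x^2 + (4/3)x
D D f = -(224/3)x^6 + 12x^2 - 3x + 4/3
Δ f = -(32/3)x^7 - (112/3)x^6 - (224/3)x^5 - (280/3)x^4 - (212/3)x^3 - (197/6)x^2 - (41/6)x - 1/6
(D^2 + Δ) f = -(32/3)x^7 - 112x^6 - (224/3)x^5 - (280/3)x^4 - (212/3)x^3 - (125/6)x^2 - (59/6)x + 7/6

the image equals g(x) = -(32/3)x^7 - 112x^6 - (224/3)x^5 - (280/3)x^4 - (212/3)x^3 - (125/6)x^2 - (59/6)x + 7/6


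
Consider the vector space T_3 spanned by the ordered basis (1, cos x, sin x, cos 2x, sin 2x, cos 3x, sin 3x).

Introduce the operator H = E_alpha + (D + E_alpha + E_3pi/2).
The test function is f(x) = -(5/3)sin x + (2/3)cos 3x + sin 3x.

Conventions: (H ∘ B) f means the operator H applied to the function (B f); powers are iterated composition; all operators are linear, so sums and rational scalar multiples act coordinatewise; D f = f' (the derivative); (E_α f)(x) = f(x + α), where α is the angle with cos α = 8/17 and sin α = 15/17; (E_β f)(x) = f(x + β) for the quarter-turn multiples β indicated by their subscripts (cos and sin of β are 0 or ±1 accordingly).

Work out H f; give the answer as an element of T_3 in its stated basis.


E_alpha f = -(25/17)cos x - (40/51)sin x - (11261/14739)cos 3x - (4558/4913)sin 3x
D f = -(5/3)cos x + 3cos 3x - 2sin 3x
E_alpha f = -(25/17)cos x - (40/51)sin x - (11261/14739)cos 3x - (4558/4913)sin 3x
E_3pi/2 f = (5/3)cos x + cos 3x - (2/3)sin 3x
(D + E_alpha + E_3pi/2) f = -(25/17)cos x - (40/51)sin x + (47695/14739)cos 3x - (52978/14739)sin 3x
(E_alpha + (D + E_alpha + E_3pi/2)) f = -(50/17)cos x - (80/51)sin x + (36434/14739)cos 3x - (66652/14739)sin 3x

the result is g(x) = -(50/17)cos x - (80/51)sin x + (36434/14739)cos 3x - (66652/14739)sin 3x


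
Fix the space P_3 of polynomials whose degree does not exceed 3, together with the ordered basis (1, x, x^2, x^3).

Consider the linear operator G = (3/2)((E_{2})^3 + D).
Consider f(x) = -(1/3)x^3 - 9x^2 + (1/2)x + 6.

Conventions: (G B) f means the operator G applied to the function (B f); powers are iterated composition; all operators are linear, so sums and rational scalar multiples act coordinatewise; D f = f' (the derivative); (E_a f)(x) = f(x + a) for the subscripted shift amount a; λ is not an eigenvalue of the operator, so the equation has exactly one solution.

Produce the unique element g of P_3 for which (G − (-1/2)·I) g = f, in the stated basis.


the image equals g(x) = -(1/6)x^3 - (15/8)x^2 + (535/16)x - 6075/64

write g with unknown coordinates in the stated basis and equate coefficients in (G − (-1/2)·I) g = f
solving from the highest basis element down gives g = -(1/6)x^3 - (15/8)x^2 + (535/16)x - 6075/64
check: G g = -(1/4)x^3 - (129/16)x^2 - (519/32)x + 6843/128
so G g − (-1/2)·g = -(1/3)x^3 - 9x^2 + (1/2)x + 6 = f ✓


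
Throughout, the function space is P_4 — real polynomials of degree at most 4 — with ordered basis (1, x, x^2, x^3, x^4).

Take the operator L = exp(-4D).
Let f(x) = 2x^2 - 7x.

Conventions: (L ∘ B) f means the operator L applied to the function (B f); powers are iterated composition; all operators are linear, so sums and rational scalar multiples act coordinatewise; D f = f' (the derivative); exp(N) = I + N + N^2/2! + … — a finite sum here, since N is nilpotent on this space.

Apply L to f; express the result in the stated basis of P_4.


order-1 term: -16x + 28
order-2 term: 32
the series for exp(-4D) f terminates at order 2
exp(-4D) f = 2x^2 - 23x + 60

the image equals g(x) = 2x^2 - 23x + 60


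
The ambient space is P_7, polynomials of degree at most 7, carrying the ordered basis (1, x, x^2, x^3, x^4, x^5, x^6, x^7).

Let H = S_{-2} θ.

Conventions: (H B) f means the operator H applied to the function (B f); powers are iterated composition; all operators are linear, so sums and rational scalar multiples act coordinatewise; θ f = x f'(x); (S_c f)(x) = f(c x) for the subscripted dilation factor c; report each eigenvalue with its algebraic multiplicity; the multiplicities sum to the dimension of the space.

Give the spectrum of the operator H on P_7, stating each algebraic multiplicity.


λ = -896 (multiplicity 1), λ = -160 (multiplicity 1), λ = -24 (multiplicity 1), λ = -2 (multiplicity 1), λ = 0 (multiplicity 1), λ = 8 (multiplicity 1), λ = 64 (multiplicity 1), λ = 384 (multiplicity 1)

image of 1: 0
image of x: -2x
image of x^2: 8x^2
image of x^3: -24x^3
image of x^4: 64x^4
image of x^5: -160x^5
image of x^6: 384x^6
image of x^7: -896x^7
the matrix is upper triangular; its diagonal is (0, -2, 8, -24, 64, -160, 384, -896)
for a triangular matrix the eigenvalues are the diagonal entries, with algebraic multiplicity their repetition count


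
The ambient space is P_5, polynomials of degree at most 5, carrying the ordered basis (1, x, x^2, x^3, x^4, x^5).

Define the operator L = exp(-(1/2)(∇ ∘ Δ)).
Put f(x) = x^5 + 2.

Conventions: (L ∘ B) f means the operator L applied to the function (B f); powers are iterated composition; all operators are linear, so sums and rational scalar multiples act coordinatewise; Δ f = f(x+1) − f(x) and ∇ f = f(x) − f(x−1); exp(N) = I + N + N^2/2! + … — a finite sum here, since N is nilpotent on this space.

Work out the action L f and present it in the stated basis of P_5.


order-1 term: -10x^3 - 5x
order-2 term: 15x
the series for exp(-(1/2)(∇ ∘ Δ)) f terminates at order 2
exp(-(1/2)(∇ ∘ Δ)) f = x^5 - 10x^3 + 10x + 2

the result is g(x) = x^5 - 10x^3 + 10x + 2


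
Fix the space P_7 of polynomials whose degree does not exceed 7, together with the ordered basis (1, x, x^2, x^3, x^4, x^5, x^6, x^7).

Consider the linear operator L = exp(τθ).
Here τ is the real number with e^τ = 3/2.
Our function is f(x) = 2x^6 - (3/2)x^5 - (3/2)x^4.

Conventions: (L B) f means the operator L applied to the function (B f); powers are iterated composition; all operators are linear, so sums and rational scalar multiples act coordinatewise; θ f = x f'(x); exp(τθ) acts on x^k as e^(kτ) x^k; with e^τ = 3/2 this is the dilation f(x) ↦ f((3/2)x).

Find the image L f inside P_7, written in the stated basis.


the image equals g(x) = (729/32)x^6 - (729/64)x^5 - (243/32)x^4

exp(τθ) x^k = e^(kτ) x^k; with e^τ = 3/2 this sends x^k to (3/2)^k x^k
x^4 ↦ 81/16 x^4
x^5 ↦ 243/32 x^5
x^6 ↦ 729/64 x^6
applying this coordinatewise to f: exp(τθ) f = (729/32)x^6 - (729/64)x^5 - (243/32)x^4


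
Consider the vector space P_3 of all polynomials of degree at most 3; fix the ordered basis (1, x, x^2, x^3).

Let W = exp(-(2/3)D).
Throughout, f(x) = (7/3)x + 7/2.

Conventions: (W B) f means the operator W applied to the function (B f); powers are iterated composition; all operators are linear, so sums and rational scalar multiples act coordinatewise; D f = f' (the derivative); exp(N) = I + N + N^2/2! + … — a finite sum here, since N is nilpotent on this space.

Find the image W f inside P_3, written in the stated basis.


the result is g(x) = (7/3)x + 35/18

order-1 term: -14/9
the series for exp(-(2/3)D) f terminates at order 1
exp(-(2/3)D) f = (7/3)x + 35/18


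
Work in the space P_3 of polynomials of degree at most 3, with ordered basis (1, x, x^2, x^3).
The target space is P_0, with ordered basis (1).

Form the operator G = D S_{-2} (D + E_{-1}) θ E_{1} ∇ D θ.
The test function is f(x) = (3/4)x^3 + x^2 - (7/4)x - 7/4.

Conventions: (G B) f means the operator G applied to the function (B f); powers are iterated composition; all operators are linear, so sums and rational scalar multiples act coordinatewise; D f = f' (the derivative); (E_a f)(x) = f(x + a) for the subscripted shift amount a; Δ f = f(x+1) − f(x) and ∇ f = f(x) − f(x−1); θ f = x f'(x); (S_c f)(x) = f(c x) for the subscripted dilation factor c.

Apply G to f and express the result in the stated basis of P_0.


θ f = (9/4)x^3 + 2x^2 - (7/4)x
D θ f = (27/4)x^2 + 4x - 7/4
∇ D θ f = (27/2)x - 11/4
E_{1} ∇ D θ f = (27/2)x + 43/4
θ (E_{1} ∇ D) θ f = (27/2)x
D (θ E_{1} ∇ D θ) f = 27/2
E_{-1} (θ E_{1} ∇ D θ) f = (27/2)x - 27/2
(D + E_{-1}) (θ E_{1} ∇ D θ) f = (27/2)x
S_{-2} (D + E_{-1}) (θ E_{1} ∇ D θ) f = -27x
D S_{-2} (D + E_{-1}) (θ E_{1} ∇ D θ) f = -27

the result is g(x) = -27


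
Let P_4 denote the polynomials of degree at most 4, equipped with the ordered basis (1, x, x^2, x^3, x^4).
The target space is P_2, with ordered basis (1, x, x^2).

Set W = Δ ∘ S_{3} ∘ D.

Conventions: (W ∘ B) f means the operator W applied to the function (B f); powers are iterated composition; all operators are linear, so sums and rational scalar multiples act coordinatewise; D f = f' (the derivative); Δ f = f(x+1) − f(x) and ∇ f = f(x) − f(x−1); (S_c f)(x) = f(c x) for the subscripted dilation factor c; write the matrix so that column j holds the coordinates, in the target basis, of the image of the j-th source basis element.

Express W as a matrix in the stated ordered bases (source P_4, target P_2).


image of 1: 0
image of x: 0
image of x^2: 6
image of x^3: 54x + 27
image of x^4: 324x^2 + 324x + 108
each image's coordinates form column j of the matrix

the matrix is [[0, 0, 6, 27, 108]; [0, 0, 0, 54, 324]; [0, 0, 0, 0, 324]] (rows listed top to bottom)


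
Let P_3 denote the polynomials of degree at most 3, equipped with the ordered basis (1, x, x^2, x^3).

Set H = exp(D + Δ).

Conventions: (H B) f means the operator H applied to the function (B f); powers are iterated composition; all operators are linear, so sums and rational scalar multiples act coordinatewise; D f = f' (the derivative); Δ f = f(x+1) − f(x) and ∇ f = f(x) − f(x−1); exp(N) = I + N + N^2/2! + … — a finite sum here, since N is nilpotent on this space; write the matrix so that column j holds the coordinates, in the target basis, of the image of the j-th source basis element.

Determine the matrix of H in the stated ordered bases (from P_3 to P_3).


the matrix is [[1, 2, 5, 15]; [0, 1, 4, 15]; [0, 0, 1, 6]; [0, 0, 0, 1]] (rows listed top to bottom)

image of 1: 1
image of x: x + 2
image of x^2: x^2 + 4x + 5
image of x^3: x^3 + 6x^2 + 15x + 15
each image's coordinates form column j of the matrix


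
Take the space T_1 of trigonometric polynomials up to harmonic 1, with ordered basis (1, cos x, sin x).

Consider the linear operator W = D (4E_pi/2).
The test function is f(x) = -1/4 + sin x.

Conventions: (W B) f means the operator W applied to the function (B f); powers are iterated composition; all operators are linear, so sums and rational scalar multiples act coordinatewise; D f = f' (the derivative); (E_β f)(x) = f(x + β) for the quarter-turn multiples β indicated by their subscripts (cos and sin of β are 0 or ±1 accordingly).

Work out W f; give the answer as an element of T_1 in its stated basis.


g(x) = -4sin x

E_pi/2 f = -1/4 + cos x
(4E_pi/2) f = -1 + 4cos x
D (4E_pi/2) f = -4sin x


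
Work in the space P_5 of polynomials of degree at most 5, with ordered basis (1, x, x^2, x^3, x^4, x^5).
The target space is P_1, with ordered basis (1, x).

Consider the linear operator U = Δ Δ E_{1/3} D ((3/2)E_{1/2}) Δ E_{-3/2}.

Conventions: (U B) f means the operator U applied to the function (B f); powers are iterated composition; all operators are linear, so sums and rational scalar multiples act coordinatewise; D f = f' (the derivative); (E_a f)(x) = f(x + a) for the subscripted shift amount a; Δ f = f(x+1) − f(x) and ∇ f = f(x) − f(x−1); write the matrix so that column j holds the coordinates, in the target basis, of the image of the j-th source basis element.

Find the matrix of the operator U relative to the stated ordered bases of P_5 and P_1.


the matrix is [[0, 0, 0, 0, 36, 150]; [0, 0, 0, 0, 0, 180]] (rows listed top to bottom)

image of 1: 0
image of x: 0
image of x^2: 0
image of x^3: 0
image of x^4: 36
image of x^5: 180x + 150
each image's coordinates form column j of the matrix


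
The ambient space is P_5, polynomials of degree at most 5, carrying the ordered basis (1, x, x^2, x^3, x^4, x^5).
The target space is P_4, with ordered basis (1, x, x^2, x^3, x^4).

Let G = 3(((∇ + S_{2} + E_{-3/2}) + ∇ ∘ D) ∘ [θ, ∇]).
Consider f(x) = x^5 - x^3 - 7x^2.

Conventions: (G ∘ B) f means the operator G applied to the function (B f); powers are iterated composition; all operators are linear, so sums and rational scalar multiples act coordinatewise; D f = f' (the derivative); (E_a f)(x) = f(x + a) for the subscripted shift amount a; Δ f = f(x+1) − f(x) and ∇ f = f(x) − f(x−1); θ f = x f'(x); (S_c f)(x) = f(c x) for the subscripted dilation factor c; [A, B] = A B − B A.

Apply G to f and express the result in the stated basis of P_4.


∇ f = 5x^4 - 10x^3 + 7x^2 - 16x + 7
θ ∇ f = 20x^4 - 30x^3 + 14x^2 - 16x
θ f = 5x^5 - 3x^3 - 14x^2
∇ θ f = 25x^4 - 50x^3 + 41x^2 - 44x + 16
[θ, ∇] f = -5x^4 + 20x^3 - 27x^2 + 28x - 16
∇ [θ, ∇] f = -20x^3 + 90x^2 - 134x + 80
S_{2} [θ, ∇] f = -80x^4 + 160x^3 - 108x^2 + 56x - 16
E_{-3/2} [θ, ∇] f = -5x^4 + 50x^3 - (369/2)x^2 + (623/2)x - 3385/16
(∇ + S_{2} + E_{-3/2}) [θ, ∇] f = -85x^4 + 190x^3 - (405/2)x^2 + (467/2)x - 2361/16
D [θ, ∇] f = -20x^3 + 60x^2 - 54x + 28
∇ D [θ, ∇] f = -60x^2 + 180x - 134
((∇ + S_{2} + E_{-3/2}) + ∇ ∘ D) [θ, ∇] f = -85x^4 + 190x^3 - (525/2)x^2 + (827/2)x - 4505/16
(3(((∇ + S_{2} + E_{-3/2}) + ∇ ∘ D) ∘ [θ, ∇])) f = -255x^4 + 570x^3 - (1575/2)x^2 + (2481/2)x - 13515/16

the result is g(x) = -255x^4 + 570x^3 - (1575/2)x^2 + (2481/2)x - 13515/16
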